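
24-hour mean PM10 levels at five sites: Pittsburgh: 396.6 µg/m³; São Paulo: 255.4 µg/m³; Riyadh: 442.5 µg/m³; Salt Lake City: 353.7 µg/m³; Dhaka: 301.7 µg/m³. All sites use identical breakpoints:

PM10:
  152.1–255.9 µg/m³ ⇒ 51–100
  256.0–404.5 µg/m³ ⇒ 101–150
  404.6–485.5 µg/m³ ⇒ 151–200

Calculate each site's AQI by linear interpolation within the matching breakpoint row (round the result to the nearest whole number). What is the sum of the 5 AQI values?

Pittsburgh 396.6: bracket 256.0–404.5 → index 101–150; slope 49/148.5, offset 140.6.
AQI = 101 + 49/148.5·140.6 ≈ 147.39 ⇒ 147.
São Paulo 255.4: bracket 152.1–255.9 → index 51–100; slope 49/103.8, offset 103.3.
AQI = 51 + 49/103.8·103.3 ≈ 99.76 ⇒ 100.
Riyadh 442.5: bracket 404.6–485.5 → index 151–200; slope 49/80.9, offset 37.9.
AQI = 151 + 49/80.9·37.9 ≈ 173.96 ⇒ 174.
Salt Lake City: 353.7 lies in 256.0–404.5, so I_lo=101, I_hi=150, C_lo=256.0, C_hi=404.5.
(150−101)/(404.5−256.0) × (353.7−256.0) + 101 = 49/148.5 × 97.7 + 101 ≈ 133.24 → 133.
Dhaka 301.7: bracket 256.0–404.5 → index 101–150; slope 49/148.5, offset 45.7.
AQI = 101 + 49/148.5·45.7 ≈ 116.08 ⇒ 116.
AQIs: Pittsburgh=147, São Paulo=100, Riyadh=174, Salt Lake City=133, Dhaka=116. Sum = 147 + 100 + 174 + 133 + 116 = 670.

670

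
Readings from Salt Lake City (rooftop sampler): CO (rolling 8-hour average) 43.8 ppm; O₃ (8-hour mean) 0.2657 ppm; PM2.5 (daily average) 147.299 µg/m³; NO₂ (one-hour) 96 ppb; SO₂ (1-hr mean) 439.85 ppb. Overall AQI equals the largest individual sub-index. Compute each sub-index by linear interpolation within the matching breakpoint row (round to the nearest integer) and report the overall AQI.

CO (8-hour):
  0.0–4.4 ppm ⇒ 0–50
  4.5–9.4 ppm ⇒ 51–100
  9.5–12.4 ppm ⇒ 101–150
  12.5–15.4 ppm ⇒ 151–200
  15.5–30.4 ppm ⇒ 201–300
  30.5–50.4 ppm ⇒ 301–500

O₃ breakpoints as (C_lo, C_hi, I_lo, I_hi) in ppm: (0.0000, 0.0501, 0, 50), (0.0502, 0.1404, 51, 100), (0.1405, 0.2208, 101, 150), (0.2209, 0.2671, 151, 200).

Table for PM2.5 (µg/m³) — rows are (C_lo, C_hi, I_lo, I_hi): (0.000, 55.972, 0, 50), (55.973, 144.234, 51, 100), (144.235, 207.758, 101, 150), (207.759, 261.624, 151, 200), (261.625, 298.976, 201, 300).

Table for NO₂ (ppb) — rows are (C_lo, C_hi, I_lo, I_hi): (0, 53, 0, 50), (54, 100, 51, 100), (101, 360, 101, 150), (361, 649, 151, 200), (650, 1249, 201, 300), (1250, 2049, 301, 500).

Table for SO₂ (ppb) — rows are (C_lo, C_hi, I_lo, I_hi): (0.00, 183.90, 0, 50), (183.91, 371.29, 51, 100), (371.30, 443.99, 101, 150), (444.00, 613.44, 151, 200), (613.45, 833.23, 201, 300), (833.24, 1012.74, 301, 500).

CO 43.8: bracket 30.5–50.4 → index 301–500; slope 199/19.9, offset 13.3.
AQI = 301 + 199/19.9·13.3 ≈ 434.00 ⇒ 434.
O₃ 0.2657: bracket 0.2209–0.2671 → index 151–200; slope 49/0.0462, offset 0.0448.
AQI = 151 + 49/0.0462·0.0448 ≈ 198.52 ⇒ 199.
PM2.5: row 144.235–207.758 (AQI 101–150). (150−101)·(147.299−144.235)/(207.758−144.235) + 101 = 49·3.064/63.523 + 101 ≈ 103.36 → 103.
NO₂: 96 lies in 54–100, so I_lo=51, I_hi=100, C_lo=54, C_hi=100.
(100−51)/(100−54) × (96−54) + 51 = 49/46 × 42 + 51 ≈ 95.74 → 96.
SO₂ 439.85: bracket 371.30–443.99 → index 101–150; slope 49/72.69, offset 68.55.
AQI = 101 + 49/72.69·68.55 ≈ 147.21 ⇒ 147.
Sub-indices: CO→434, O₃→199, PM2.5→103, NO₂→96, SO₂→147. Overall AQI = max = 434; dominant pollutant is CO.

434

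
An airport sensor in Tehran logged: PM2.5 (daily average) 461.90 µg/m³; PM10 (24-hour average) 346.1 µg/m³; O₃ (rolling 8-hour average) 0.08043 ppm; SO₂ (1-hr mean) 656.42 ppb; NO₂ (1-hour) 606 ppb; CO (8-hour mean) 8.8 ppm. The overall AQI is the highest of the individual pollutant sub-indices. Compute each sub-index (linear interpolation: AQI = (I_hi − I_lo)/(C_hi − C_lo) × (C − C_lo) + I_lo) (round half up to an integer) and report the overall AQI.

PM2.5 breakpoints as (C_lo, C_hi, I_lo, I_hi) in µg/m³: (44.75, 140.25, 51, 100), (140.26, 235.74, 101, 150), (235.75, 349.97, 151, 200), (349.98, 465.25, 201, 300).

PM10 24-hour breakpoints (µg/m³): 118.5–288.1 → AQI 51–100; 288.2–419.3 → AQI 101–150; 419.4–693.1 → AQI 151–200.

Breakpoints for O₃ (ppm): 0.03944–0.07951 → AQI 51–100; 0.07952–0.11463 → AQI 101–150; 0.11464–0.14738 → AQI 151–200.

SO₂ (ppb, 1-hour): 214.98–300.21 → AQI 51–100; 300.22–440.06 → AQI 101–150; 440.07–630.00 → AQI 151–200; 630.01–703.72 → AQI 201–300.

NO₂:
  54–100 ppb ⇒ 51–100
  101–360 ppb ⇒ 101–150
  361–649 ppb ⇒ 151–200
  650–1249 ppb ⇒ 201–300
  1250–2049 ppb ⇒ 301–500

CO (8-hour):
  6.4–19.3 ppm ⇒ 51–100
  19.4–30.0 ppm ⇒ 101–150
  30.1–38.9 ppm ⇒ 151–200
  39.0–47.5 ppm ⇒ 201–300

297

PM2.5: 461.90 lies in 349.98–465.25, so I_lo=201, I_hi=300, C_lo=349.98, C_hi=465.25.
(300−201)/(465.25−349.98) × (461.90−349.98) + 201 = 99/115.27 × 111.92 + 201 ≈ 297.12 → 297.
PM10: row 288.2–419.3 (AQI 101–150). (150−101)·(346.1−288.2)/(419.3−288.2) + 101 = 49·57.9/131.1 + 101 ≈ 122.64 → 123.
O₃: 0.08043 ∈ [0.07952, 0.11463] ↔ index [101, 150].
101 + (0.08043−0.07952)·(150−101)/(0.11463−0.07952) = 101 + 0.00091·49/0.03511 ≈ 102.27, so AQI = 102.
SO₂: row 630.01–703.72 (AQI 201–300). (300−201)·(656.42−630.01)/(703.72−630.01) + 201 = 99·26.41/73.71 + 201 ≈ 236.47 → 236.
NO₂: 606 ∈ [361, 649] ↔ index [151, 200].
151 + (606−361)·(200−151)/(649−361) = 151 + 245·49/288 ≈ 192.68, so AQI = 193.
CO 8.8: bracket 6.4–19.3 → index 51–100; slope 49/12.9, offset 2.4.
AQI = 51 + 49/12.9·2.4 ≈ 60.12 ⇒ 60.
Sub-indices: PM2.5→297, PM10→123, O₃→102, SO₂→236, NO₂→193, CO→60. Overall AQI = max = 297; dominant pollutant is PM2.5.
AQI 297: Very Unhealthy.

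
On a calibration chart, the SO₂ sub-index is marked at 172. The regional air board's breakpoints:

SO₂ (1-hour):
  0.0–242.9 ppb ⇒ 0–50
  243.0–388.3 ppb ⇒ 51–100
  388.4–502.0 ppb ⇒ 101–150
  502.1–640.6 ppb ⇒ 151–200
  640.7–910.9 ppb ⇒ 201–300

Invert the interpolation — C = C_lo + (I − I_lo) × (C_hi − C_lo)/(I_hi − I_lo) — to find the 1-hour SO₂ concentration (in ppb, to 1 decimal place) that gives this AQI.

AQI 172 lies in the 151–200 band, which corresponds to 502.1–640.6 ppb.
C = 502.1 + (172−151)×(640.6−502.1)/(200−151) = 502.1 + 21×138.5/49 ≈ 561.457 ppb → 561.5 ppb to 1 dp.

561.5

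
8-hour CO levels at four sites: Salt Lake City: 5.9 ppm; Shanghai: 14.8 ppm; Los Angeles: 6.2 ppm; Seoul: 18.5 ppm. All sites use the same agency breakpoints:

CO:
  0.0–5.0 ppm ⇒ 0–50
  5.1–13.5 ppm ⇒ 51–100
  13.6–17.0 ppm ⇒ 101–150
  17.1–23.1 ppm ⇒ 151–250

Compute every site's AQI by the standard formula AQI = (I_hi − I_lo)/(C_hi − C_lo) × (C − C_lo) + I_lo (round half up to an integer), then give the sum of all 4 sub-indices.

Salt Lake City 5.9: bracket 5.1–13.5 → index 51–100; slope 49/8.4, offset 0.8.
AQI = 51 + 49/8.4·0.8 ≈ 55.67 ⇒ 56.
Shanghai: 14.8 ∈ [13.6, 17.0] ↔ index [101, 150].
101 + (14.8−13.6)·(150−101)/(17.0−13.6) = 101 + 1.2·49/3.4 ≈ 118.29, so AQI = 118.
Los Angeles: 6.2 ∈ [5.1, 13.5] ↔ index [51, 100].
51 + (6.2−5.1)·(100−51)/(13.5−5.1) = 51 + 1.1·49/8.4 ≈ 57.42, so AQI = 57.
Seoul: row 17.1–23.1 (AQI 151–250). (250−151)·(18.5−17.1)/(23.1−17.1) + 151 = 99·1.4/6.0 + 151 ≈ 174.10 → 174.
AQIs: Salt Lake City=56, Shanghai=118, Los Angeles=57, Seoul=174. Sum = 56 + 118 + 57 + 174 = 405.

405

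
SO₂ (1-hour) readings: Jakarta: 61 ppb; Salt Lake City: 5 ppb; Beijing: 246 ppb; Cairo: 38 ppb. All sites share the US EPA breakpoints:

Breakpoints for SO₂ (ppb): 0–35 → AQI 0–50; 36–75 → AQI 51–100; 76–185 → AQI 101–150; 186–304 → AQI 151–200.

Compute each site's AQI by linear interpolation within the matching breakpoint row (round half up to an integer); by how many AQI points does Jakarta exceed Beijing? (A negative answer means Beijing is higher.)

-94

Jakarta: 61 lies in 36–75, so I_lo=51, I_hi=100, C_lo=36, C_hi=75.
(100−51)/(75−36) × (61−36) + 51 = 49/39 × 25 + 51 ≈ 82.41 → 82.
Salt Lake City: 5 ∈ [0, 35] ↔ index [0, 50].
0 + (5−0)·(50−0)/(35−0) = 0 + 5·50/35 ≈ 7.14, so AQI = 7.
Beijing: 246 lies in 186–304, so I_lo=151, I_hi=200, C_lo=186, C_hi=304.
(200−151)/(304−186) × (246−186) + 151 = 49/118 × 60 + 151 ≈ 175.92 → 176.
Cairo: 38 lies in 36–75, so I_lo=51, I_hi=100, C_lo=36, C_hi=75.
(100−51)/(75−36) × (38−36) + 51 = 49/39 × 2 + 51 ≈ 53.51 → 54.
AQIs: Jakarta=82, Salt Lake City=7, Beijing=176, Cairo=54. Jakarta (82) − Beijing (176) = -94.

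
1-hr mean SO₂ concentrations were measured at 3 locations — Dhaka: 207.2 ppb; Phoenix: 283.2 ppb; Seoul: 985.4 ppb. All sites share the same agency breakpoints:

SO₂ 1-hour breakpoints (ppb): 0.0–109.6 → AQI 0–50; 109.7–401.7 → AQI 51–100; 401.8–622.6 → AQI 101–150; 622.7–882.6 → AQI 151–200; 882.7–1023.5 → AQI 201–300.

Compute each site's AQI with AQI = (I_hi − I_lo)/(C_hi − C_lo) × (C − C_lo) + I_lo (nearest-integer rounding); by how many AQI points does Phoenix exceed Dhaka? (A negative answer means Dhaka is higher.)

13

Dhaka: 207.2 lies in 109.7–401.7, so I_lo=51, I_hi=100, C_lo=109.7, C_hi=401.7.
(100−51)/(401.7−109.7) × (207.2−109.7) + 51 = 49/292.0 × 97.5 + 51 ≈ 67.36 → 67.
Phoenix: 283.2 lies in 109.7–401.7, so I_lo=51, I_hi=100, C_lo=109.7, C_hi=401.7.
(100−51)/(401.7−109.7) × (283.2−109.7) + 51 = 49/292.0 × 173.5 + 51 ≈ 80.11 → 80.
Seoul 985.4: bracket 882.7–1023.5 → index 201–300; slope 99/140.8, offset 102.7.
AQI = 201 + 99/140.8·102.7 ≈ 273.21 ⇒ 273.
AQIs: Dhaka=67, Phoenix=80, Seoul=273. Phoenix (80) − Dhaka (67) = 13.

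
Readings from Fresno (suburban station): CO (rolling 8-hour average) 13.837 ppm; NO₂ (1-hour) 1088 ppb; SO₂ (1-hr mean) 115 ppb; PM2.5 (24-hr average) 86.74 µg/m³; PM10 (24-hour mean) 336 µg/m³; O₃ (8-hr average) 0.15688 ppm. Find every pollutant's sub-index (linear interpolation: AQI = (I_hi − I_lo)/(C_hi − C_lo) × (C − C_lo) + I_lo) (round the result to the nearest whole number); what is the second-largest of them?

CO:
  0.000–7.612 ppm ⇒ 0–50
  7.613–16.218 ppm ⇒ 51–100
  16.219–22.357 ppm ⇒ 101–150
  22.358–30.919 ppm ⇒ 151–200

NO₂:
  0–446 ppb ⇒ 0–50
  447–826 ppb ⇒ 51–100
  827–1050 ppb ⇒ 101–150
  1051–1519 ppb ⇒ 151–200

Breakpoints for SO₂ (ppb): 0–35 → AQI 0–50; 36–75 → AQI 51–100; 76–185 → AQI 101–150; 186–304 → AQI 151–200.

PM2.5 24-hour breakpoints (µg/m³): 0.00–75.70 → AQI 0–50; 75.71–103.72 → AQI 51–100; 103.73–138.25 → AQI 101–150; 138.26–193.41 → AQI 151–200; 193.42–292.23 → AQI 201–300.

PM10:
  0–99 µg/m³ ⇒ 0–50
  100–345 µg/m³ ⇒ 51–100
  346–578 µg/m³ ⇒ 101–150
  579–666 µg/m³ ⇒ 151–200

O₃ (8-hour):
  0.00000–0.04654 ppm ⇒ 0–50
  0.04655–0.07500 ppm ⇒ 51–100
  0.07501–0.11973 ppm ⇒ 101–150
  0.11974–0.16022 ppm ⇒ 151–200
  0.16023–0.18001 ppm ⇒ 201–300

155

CO: 13.837 lies in 7.613–16.218, so I_lo=51, I_hi=100, C_lo=7.613, C_hi=16.218.
(100−51)/(16.218−7.613) × (13.837−7.613) + 51 = 49/8.605 × 6.224 + 51 ≈ 86.44 → 86.
NO₂: 1088 ∈ [1051, 1519] ↔ index [151, 200].
151 + (1088−1051)·(200−151)/(1519−1051) = 151 + 37·49/468 ≈ 154.87, so AQI = 155.
SO₂ 115: bracket 76–185 → index 101–150; slope 49/109, offset 39.
AQI = 101 + 49/109·39 ≈ 118.53 ⇒ 119.
PM2.5: row 75.71–103.72 (AQI 51–100). (100−51)·(86.74−75.71)/(103.72−75.71) + 51 = 49·11.03/28.01 + 51 ≈ 70.30 → 70.
PM10: 336 lies in 100–345, so I_lo=51, I_hi=100, C_lo=100, C_hi=345.
(100−51)/(345−100) × (336−100) + 51 = 49/245 × 236 + 51 ≈ 98.20 → 98.
O₃: 0.15688 ∈ [0.11974, 0.16022] ↔ index [151, 200].
151 + (0.15688−0.11974)·(200−151)/(0.16022−0.11974) = 151 + 0.03714·49/0.04048 ≈ 195.96, so AQI = 196.
Sub-indices: CO→86, NO₂→155, SO₂→119, PM2.5→70, PM10→98, O₃→196. Ranked high→low: 196, 155, 119, 98, 86, 70. Second-highest sub-index = 155.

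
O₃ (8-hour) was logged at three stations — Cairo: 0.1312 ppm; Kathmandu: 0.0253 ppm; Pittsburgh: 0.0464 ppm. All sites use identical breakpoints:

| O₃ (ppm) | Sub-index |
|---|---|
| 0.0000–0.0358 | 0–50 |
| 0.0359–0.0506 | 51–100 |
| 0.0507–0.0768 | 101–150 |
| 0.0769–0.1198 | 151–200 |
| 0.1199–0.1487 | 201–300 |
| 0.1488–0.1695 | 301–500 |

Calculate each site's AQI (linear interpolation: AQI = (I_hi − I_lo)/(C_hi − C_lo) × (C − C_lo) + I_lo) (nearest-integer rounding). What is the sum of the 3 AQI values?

Cairo: 0.1312 lies in 0.1199–0.1487, so I_lo=201, I_hi=300, C_lo=0.1199, C_hi=0.1487.
(300−201)/(0.1487−0.1199) × (0.1312−0.1199) + 201 = 99/0.0288 × 0.0113 + 201 ≈ 239.84 → 240.
Kathmandu: 0.0253 lies in 0.0000–0.0358, so I_lo=0, I_hi=50, C_lo=0.0000, C_hi=0.0358.
(50−0)/(0.0358−0.0000) × (0.0253−0.0000) + 0 = 50/0.0358 × 0.0253 + 0 ≈ 35.34 → 35.
Pittsburgh: 0.0464 ∈ [0.0359, 0.0506] ↔ index [51, 100].
51 + (0.0464−0.0359)·(100−51)/(0.0506−0.0359) = 51 + 0.0105·49/0.0147 ≈ 86.00, so AQI = 86.
AQIs: Cairo=240, Kathmandu=35, Pittsburgh=86. Sum = 240 + 35 + 86 = 361.

361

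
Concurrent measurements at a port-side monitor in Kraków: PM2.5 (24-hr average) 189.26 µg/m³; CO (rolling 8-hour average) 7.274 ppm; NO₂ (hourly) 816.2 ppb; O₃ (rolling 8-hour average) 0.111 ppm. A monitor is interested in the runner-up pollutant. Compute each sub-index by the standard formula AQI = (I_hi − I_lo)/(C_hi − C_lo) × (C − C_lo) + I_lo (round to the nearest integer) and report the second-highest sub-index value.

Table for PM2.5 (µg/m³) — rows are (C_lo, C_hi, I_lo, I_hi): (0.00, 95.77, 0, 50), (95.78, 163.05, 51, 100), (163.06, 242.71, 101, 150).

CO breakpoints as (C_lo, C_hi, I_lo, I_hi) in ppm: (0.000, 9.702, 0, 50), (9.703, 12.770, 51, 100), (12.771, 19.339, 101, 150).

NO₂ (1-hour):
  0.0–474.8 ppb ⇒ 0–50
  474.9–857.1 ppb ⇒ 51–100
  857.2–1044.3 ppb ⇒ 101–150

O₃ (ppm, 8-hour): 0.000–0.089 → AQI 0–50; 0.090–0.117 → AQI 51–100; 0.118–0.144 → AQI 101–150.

PM2.5: 189.26 lies in 163.06–242.71, so I_lo=101, I_hi=150, C_lo=163.06, C_hi=242.71.
(150−101)/(242.71−163.06) × (189.26−163.06) + 101 = 49/79.65 × 26.20 + 101 ≈ 117.12 → 117.
CO: row 0.000–9.702 (AQI 0–50). (50−0)·(7.274−0.000)/(9.702−0.000) + 0 = 50·7.274/9.702 + 0 ≈ 37.49 → 37.
NO₂: 816.2 ∈ [474.9, 857.1] ↔ index [51, 100].
51 + (816.2−474.9)·(100−51)/(857.1−474.9) = 51 + 341.3·49/382.2 ≈ 94.76, so AQI = 95.
O₃: 0.111 ∈ [0.090, 0.117] ↔ index [51, 100].
51 + (0.111−0.090)·(100−51)/(0.117−0.090) = 51 + 0.021·49/0.027 ≈ 89.11, so AQI = 89.
Sub-indices: PM2.5→117, CO→37, NO₂→95, O₃→89. Ranked high→low: 117, 95, 89, 37. Second-highest sub-index = 95.

95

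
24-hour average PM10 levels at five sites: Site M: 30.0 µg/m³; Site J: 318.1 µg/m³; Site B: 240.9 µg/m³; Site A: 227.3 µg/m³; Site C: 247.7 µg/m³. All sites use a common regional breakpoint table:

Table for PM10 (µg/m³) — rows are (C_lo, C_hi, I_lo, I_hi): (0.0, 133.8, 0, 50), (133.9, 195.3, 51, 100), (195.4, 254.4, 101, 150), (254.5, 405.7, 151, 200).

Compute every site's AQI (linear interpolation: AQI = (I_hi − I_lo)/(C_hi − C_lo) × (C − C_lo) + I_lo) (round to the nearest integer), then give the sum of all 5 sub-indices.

593

Site M: row 0.0–133.8 (AQI 0–50). (50−0)·(30.0−0.0)/(133.8−0.0) + 0 = 50·30.0/133.8 + 0 ≈ 11.21 → 11.
Site J 318.1: bracket 254.5–405.7 → index 151–200; slope 49/151.2, offset 63.6.
AQI = 151 + 49/151.2·63.6 ≈ 171.61 ⇒ 172.
Site B: 240.9 ∈ [195.4, 254.4] ↔ index [101, 150].
101 + (240.9−195.4)·(150−101)/(254.4−195.4) = 101 + 45.5·49/59.0 ≈ 138.79, so AQI = 139.
Site A: 227.3 lies in 195.4–254.4, so I_lo=101, I_hi=150, C_lo=195.4, C_hi=254.4.
(150−101)/(254.4−195.4) × (227.3−195.4) + 101 = 49/59.0 × 31.9 + 101 ≈ 127.49 → 127.
Site C 247.7: bracket 195.4–254.4 → index 101–150; slope 49/59.0, offset 52.3.
AQI = 101 + 49/59.0·52.3 ≈ 144.44 ⇒ 144.
AQIs: Site M=11, Site J=172, Site B=139, Site A=127, Site C=144. Sum = 11 + 172 + 139 + 127 + 144 = 593.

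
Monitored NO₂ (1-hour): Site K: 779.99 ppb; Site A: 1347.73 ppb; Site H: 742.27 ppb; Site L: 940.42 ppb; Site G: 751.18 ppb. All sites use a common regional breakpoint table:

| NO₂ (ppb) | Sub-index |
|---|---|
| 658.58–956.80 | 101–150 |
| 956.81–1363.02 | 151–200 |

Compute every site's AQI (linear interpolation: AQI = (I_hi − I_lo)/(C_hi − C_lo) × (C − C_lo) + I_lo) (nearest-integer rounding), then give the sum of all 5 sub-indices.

Site K: 779.99 lies in 658.58–956.80, so I_lo=101, I_hi=150, C_lo=658.58, C_hi=956.80.
(150−101)/(956.80−658.58) × (779.99−658.58) + 101 = 49/298.22 × 121.41 + 101 ≈ 120.95 → 121.
Site A: row 956.81–1363.02 (AQI 151–200). (200−151)·(1347.73−956.81)/(1363.02−956.81) + 151 = 49·390.92/406.21 + 151 ≈ 198.16 → 198.
Site H: 742.27 lies in 658.58–956.80, so I_lo=101, I_hi=150, C_lo=658.58, C_hi=956.80.
(150−101)/(956.80−658.58) × (742.27−658.58) + 101 = 49/298.22 × 83.69 + 101 ≈ 114.75 → 115.
Site L 940.42: bracket 658.58–956.80 → index 101–150; slope 49/298.22, offset 281.84.
AQI = 101 + 49/298.22·281.84 ≈ 147.31 ⇒ 147.
Site G 751.18: bracket 658.58–956.80 → index 101–150; slope 49/298.22, offset 92.60.
AQI = 101 + 49/298.22·92.60 ≈ 116.21 ⇒ 116.
AQIs: Site K=121, Site A=198, Site H=115, Site L=147, Site G=116. Sum = 121 + 198 + 115 + 147 + 116 = 697.

697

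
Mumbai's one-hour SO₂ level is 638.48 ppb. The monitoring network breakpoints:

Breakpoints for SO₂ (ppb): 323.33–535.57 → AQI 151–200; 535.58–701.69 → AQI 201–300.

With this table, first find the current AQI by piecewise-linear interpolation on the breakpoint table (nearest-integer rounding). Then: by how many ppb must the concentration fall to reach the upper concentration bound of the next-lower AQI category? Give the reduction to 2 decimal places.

SO₂: 638.48 lies in 535.58–701.69, so I_lo=201, I_hi=300, C_lo=535.58, C_hi=701.69.
(300−201)/(701.69−535.58) × (638.48−535.58) + 201 = 99/166.11 × 102.90 + 201 ≈ 262.33 → 262.
Current AQI 262 is in the Very Unhealthy range (201–300). The next-lower category tops out at AQI 200, whose upper concentration bound is 535.57 ppb.
Reduction needed = 638.48 − 535.57 = 102.91 ppb.

102.91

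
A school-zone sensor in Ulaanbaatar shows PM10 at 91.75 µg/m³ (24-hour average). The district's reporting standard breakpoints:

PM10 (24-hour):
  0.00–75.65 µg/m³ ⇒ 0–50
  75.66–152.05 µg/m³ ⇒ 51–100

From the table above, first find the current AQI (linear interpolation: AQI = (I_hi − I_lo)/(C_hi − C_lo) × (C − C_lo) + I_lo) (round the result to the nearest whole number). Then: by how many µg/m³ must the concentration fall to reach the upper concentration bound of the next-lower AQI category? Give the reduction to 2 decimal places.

PM10 91.75: bracket 75.66–152.05 → index 51–100; slope 49/76.39, offset 16.09.
AQI = 51 + 49/76.39·16.09 ≈ 61.32 ⇒ 61.
Current AQI 61 is in the Moderate range (51–100). The next-lower category tops out at AQI 50, whose upper concentration bound is 75.65 µg/m³.
Reduction needed = 91.75 − 75.65 = 16.10 µg/m³.

16.10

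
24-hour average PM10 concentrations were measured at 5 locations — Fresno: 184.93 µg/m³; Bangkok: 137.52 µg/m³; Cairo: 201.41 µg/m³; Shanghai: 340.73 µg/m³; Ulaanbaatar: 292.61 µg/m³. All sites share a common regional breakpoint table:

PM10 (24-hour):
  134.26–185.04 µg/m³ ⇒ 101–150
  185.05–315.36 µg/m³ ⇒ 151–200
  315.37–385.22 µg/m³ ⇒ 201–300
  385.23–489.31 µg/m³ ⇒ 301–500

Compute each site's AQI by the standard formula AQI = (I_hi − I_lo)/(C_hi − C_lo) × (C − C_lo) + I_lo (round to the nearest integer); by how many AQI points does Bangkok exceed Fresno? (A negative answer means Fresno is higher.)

-46

Fresno: 184.93 lies in 134.26–185.04, so I_lo=101, I_hi=150, C_lo=134.26, C_hi=185.04.
(150−101)/(185.04−134.26) × (184.93−134.26) + 101 = 49/50.78 × 50.67 + 101 ≈ 149.89 → 150.
Bangkok 137.52: bracket 134.26–185.04 → index 101–150; slope 49/50.78, offset 3.26.
AQI = 101 + 49/50.78·3.26 ≈ 104.15 ⇒ 104.
Cairo: 201.41 ∈ [185.05, 315.36] ↔ index [151, 200].
151 + (201.41−185.05)·(200−151)/(315.36−185.05) = 151 + 16.36·49/130.31 ≈ 157.15, so AQI = 157.
Shanghai: 340.73 lies in 315.37–385.22, so I_lo=201, I_hi=300, C_lo=315.37, C_hi=385.22.
(300−201)/(385.22−315.37) × (340.73−315.37) + 201 = 99/69.85 × 25.36 + 201 ≈ 236.94 → 237.
Ulaanbaatar 292.61: bracket 185.05–315.36 → index 151–200; slope 49/130.31, offset 107.56.
AQI = 151 + 49/130.31·107.56 ≈ 191.45 ⇒ 191.
AQIs: Fresno=150, Bangkok=104, Cairo=157, Shanghai=237, Ulaanbaatar=191. Bangkok (104) − Fresno (150) = -46.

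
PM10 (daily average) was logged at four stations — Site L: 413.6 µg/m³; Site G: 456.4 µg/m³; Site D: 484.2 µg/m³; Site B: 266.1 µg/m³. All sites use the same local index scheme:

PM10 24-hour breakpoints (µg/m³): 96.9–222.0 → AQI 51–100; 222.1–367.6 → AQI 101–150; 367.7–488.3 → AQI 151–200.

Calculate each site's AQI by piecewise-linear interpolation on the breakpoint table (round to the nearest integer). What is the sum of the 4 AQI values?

Site L 413.6: bracket 367.7–488.3 → index 151–200; slope 49/120.6, offset 45.9.
AQI = 151 + 49/120.6·45.9 ≈ 169.65 ⇒ 170.
Site G: 456.4 ∈ [367.7, 488.3] ↔ index [151, 200].
151 + (456.4−367.7)·(200−151)/(488.3−367.7) = 151 + 88.7·49/120.6 ≈ 187.04, so AQI = 187.
Site D: row 367.7–488.3 (AQI 151–200). (200−151)·(484.2−367.7)/(488.3−367.7) + 151 = 49·116.5/120.6 + 151 ≈ 198.33 → 198.
Site B: 266.1 lies in 222.1–367.6, so I_lo=101, I_hi=150, C_lo=222.1, C_hi=367.6.
(150−101)/(367.6−222.1) × (266.1−222.1) + 101 = 49/145.5 × 44.0 + 101 ≈ 115.82 → 116.
AQIs: Site L=170, Site G=187, Site D=198, Site B=116. Sum = 170 + 187 + 198 + 116 = 671.

671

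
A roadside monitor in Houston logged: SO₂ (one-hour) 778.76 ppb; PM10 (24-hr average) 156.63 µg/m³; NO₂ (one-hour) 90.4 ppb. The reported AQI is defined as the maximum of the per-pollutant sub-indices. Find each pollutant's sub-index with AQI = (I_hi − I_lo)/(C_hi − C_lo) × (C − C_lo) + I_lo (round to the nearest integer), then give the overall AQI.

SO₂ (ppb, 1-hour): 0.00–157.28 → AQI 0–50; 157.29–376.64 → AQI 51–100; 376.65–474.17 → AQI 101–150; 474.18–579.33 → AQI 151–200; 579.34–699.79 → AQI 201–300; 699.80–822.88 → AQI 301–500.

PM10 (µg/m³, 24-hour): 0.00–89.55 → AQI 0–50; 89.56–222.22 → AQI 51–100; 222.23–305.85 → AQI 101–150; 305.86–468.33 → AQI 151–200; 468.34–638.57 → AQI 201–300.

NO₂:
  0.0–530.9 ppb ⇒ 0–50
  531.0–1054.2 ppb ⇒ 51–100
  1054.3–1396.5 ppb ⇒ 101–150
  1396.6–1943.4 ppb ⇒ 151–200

SO₂: row 699.80–822.88 (AQI 301–500). (500−301)·(778.76−699.80)/(822.88−699.80) + 301 = 199·78.96/123.08 + 301 ≈ 428.67 → 429.
PM10: 156.63 ∈ [89.56, 222.22] ↔ index [51, 100].
51 + (156.63−89.56)·(100−51)/(222.22−89.56) = 51 + 67.07·49/132.66 ≈ 75.77, so AQI = 76.
NO₂: row 0.0–530.9 (AQI 0–50). (50−0)·(90.4−0.0)/(530.9−0.0) + 0 = 50·90.4/530.9 + 0 ≈ 8.51 → 9.
Sub-indices: SO₂→429, PM10→76, NO₂→9. Overall AQI = max = 429; dominant pollutant is SO₂.
AQI 429: Hazardous.

429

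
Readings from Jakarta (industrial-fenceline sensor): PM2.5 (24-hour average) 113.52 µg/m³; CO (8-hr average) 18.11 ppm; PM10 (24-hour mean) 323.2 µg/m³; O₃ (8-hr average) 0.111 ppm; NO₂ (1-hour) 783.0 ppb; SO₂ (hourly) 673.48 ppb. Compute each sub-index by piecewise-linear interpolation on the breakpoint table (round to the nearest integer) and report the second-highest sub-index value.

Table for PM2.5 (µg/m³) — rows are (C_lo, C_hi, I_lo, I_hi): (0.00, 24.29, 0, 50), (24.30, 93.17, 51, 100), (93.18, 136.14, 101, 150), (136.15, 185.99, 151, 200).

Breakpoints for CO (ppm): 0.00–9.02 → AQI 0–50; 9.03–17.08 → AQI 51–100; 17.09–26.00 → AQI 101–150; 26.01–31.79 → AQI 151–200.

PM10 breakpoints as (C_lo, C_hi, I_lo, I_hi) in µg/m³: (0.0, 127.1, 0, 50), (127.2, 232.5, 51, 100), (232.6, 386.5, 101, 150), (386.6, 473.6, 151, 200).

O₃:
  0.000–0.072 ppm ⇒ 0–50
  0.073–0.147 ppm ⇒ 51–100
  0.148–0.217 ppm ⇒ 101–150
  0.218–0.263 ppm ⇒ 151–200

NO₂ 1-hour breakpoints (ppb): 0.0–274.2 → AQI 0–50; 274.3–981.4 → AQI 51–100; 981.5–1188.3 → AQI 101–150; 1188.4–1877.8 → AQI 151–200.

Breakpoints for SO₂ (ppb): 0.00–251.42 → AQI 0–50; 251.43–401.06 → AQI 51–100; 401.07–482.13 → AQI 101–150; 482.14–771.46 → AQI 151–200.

PM2.5: 113.52 lies in 93.18–136.14, so I_lo=101, I_hi=150, C_lo=93.18, C_hi=136.14.
(150−101)/(136.14−93.18) × (113.52−93.18) + 101 = 49/42.96 × 20.34 + 101 ≈ 124.20 → 124.
CO: row 17.09–26.00 (AQI 101–150). (150−101)·(18.11−17.09)/(26.00−17.09) + 101 = 49·1.02/8.91 + 101 ≈ 106.61 → 107.
PM10: row 232.6–386.5 (AQI 101–150). (150−101)·(323.2−232.6)/(386.5−232.6) + 101 = 49·90.6/153.9 + 101 ≈ 129.85 → 130.
O₃: row 0.073–0.147 (AQI 51–100). (100−51)·(0.111−0.073)/(0.147−0.073) + 51 = 49·0.038/0.074 + 51 ≈ 76.16 → 76.
NO₂: row 274.3–981.4 (AQI 51–100). (100−51)·(783.0−274.3)/(981.4−274.3) + 51 = 49·508.7/707.1 + 51 ≈ 86.25 → 86.
SO₂ 673.48: bracket 482.14–771.46 → index 151–200; slope 49/289.32, offset 191.34.
AQI = 151 + 49/289.32·191.34 ≈ 183.41 ⇒ 183.
Sub-indices: PM2.5→124, CO→107, PM10→130, O₃→76, NO₂→86, SO₂→183. Ranked high→low: 183, 130, 124, 107, 86, 76. Second-highest sub-index = 130.

130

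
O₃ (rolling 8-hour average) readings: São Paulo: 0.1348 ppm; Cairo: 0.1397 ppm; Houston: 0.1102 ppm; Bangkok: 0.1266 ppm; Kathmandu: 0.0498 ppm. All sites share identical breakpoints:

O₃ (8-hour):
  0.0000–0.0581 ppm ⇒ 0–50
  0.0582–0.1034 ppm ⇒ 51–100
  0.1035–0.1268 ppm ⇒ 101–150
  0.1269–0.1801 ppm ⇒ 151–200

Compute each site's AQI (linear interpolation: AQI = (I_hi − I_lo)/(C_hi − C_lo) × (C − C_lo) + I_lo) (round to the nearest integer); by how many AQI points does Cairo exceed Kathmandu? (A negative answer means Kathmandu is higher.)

120

São Paulo 0.1348: bracket 0.1269–0.1801 → index 151–200; slope 49/0.0532, offset 0.0079.
AQI = 151 + 49/0.0532·0.0079 ≈ 158.28 ⇒ 158.
Cairo: 0.1397 lies in 0.1269–0.1801, so I_lo=151, I_hi=200, C_lo=0.1269, C_hi=0.1801.
(200−151)/(0.1801−0.1269) × (0.1397−0.1269) + 151 = 49/0.0532 × 0.0128 + 151 ≈ 162.79 → 163.
Houston: 0.1102 lies in 0.1035–0.1268, so I_lo=101, I_hi=150, C_lo=0.1035, C_hi=0.1268.
(150−101)/(0.1268−0.1035) × (0.1102−0.1035) + 101 = 49/0.0233 × 0.0067 + 101 ≈ 115.09 → 115.
Bangkok: row 0.1035–0.1268 (AQI 101–150). (150−101)·(0.1266−0.1035)/(0.1268−0.1035) + 101 = 49·0.0231/0.0233 + 101 ≈ 149.58 → 150.
Kathmandu 0.0498: bracket 0.0000–0.0581 → index 0–50; slope 50/0.0581, offset 0.0498.
AQI = 0 + 50/0.0581·0.0498 ≈ 42.86 ⇒ 43.
AQIs: São Paulo=158, Cairo=163, Houston=115, Bangkok=150, Kathmandu=43. Cairo (163) − Kathmandu (43) = 120.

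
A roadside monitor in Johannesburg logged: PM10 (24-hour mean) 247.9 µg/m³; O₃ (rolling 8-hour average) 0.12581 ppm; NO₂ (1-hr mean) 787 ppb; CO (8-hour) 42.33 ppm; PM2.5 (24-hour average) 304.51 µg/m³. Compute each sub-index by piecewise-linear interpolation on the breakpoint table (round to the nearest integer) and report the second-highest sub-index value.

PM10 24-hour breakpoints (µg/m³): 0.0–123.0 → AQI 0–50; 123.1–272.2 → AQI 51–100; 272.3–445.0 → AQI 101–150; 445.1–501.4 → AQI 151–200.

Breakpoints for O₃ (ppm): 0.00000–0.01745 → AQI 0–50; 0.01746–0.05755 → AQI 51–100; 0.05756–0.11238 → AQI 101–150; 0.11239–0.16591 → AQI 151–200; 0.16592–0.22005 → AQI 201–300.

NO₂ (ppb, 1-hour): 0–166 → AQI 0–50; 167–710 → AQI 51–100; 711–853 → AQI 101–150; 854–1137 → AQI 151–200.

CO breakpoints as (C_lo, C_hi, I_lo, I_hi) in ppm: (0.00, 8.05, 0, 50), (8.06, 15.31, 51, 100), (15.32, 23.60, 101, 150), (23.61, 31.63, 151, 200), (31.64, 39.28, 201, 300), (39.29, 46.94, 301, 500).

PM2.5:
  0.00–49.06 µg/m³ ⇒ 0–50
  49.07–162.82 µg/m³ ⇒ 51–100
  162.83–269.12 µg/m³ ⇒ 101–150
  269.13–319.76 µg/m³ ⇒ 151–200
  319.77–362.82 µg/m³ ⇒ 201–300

185

PM10: 247.9 lies in 123.1–272.2, so I_lo=51, I_hi=100, C_lo=123.1, C_hi=272.2.
(100−51)/(272.2−123.1) × (247.9−123.1) + 51 = 49/149.1 × 124.8 + 51 ≈ 92.01 → 92.
O₃ 0.12581: bracket 0.11239–0.16591 → index 151–200; slope 49/0.05352, offset 0.01342.
AQI = 151 + 49/0.05352·0.01342 ≈ 163.29 ⇒ 163.
NO₂: row 711–853 (AQI 101–150). (150−101)·(787−711)/(853−711) + 101 = 49·76/142 + 101 ≈ 127.23 → 127.
CO 42.33: bracket 39.29–46.94 → index 301–500; slope 199/7.65, offset 3.04.
AQI = 301 + 199/7.65·3.04 ≈ 380.08 ⇒ 380.
PM2.5: 304.51 ∈ [269.13, 319.76] ↔ index [151, 200].
151 + (304.51−269.13)·(200−151)/(319.76−269.13) = 151 + 35.38·49/50.63 ≈ 185.24, so AQI = 185.
Sub-indices: PM10→92, O₃→163, NO₂→127, CO→380, PM2.5→185. Ranked high→low: 380, 185, 163, 127, 92. Second-highest sub-index = 185.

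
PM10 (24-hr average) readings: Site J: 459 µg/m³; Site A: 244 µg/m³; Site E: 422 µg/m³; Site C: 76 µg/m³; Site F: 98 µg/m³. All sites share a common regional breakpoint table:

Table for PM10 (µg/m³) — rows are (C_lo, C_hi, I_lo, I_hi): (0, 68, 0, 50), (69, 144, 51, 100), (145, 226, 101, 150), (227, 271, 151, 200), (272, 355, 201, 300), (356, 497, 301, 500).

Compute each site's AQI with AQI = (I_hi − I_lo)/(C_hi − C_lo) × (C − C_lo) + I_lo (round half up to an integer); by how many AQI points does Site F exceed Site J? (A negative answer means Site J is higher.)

-376

Site J: 459 lies in 356–497, so I_lo=301, I_hi=500, C_lo=356, C_hi=497.
(500−301)/(497−356) × (459−356) + 301 = 199/141 × 103 + 301 ≈ 446.37 → 446.
Site A: row 227–271 (AQI 151–200). (200−151)·(244−227)/(271−227) + 151 = 49·17/44 + 151 ≈ 169.93 → 170.
Site E: 422 ∈ [356, 497] ↔ index [301, 500].
301 + (422−356)·(500−301)/(497−356) = 301 + 66·199/141 ≈ 394.15, so AQI = 394.
Site C: 76 lies in 69–144, so I_lo=51, I_hi=100, C_lo=69, C_hi=144.
(100−51)/(144−69) × (76−69) + 51 = 49/75 × 7 + 51 ≈ 55.57 → 56.
Site F 98: bracket 69–144 → index 51–100; slope 49/75, offset 29.
AQI = 51 + 49/75·29 ≈ 69.95 ⇒ 70.
AQIs: Site J=446, Site A=170, Site E=394, Site C=56, Site F=70. Site F (70) − Site J (446) = -376.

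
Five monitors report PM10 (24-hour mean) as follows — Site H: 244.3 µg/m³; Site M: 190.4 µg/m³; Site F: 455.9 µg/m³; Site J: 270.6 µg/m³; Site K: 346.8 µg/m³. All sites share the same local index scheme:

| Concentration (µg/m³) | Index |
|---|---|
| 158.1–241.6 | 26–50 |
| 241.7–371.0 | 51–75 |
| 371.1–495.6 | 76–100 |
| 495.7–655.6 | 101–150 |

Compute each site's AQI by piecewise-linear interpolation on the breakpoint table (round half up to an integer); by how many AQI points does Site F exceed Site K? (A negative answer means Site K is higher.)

21

Site H 244.3: bracket 241.7–371.0 → index 51–75; slope 24/129.3, offset 2.6.
AQI = 51 + 24/129.3·2.6 ≈ 51.48 ⇒ 51.
Site M: 190.4 lies in 158.1–241.6, so I_lo=26, I_hi=50, C_lo=158.1, C_hi=241.6.
(50−26)/(241.6−158.1) × (190.4−158.1) + 26 = 24/83.5 × 32.3 + 26 ≈ 35.28 → 35.
Site F: 455.9 ∈ [371.1, 495.6] ↔ index [76, 100].
76 + (455.9−371.1)·(100−76)/(495.6−371.1) = 76 + 84.8·24/124.5 ≈ 92.35, so AQI = 92.
Site J: row 241.7–371.0 (AQI 51–75). (75−51)·(270.6−241.7)/(371.0−241.7) + 51 = 24·28.9/129.3 + 51 ≈ 56.36 → 56.
Site K: 346.8 lies in 241.7–371.0, so I_lo=51, I_hi=75, C_lo=241.7, C_hi=371.0.
(75−51)/(371.0−241.7) × (346.8−241.7) + 51 = 24/129.3 × 105.1 + 51 ≈ 70.51 → 71.
AQIs: Site H=51, Site M=35, Site F=92, Site J=56, Site K=71. Site F (92) − Site K (71) = 21.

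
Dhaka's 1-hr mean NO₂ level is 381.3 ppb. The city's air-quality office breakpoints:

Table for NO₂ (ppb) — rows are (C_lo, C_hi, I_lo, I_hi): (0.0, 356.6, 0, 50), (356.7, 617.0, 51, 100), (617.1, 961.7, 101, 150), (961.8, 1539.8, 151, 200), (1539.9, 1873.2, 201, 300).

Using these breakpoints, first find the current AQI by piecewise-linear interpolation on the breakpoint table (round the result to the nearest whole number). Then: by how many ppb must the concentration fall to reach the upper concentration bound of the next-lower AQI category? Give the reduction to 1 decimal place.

24.7

NO₂: row 356.7–617.0 (AQI 51–100). (100−51)·(381.3−356.7)/(617.0−356.7) + 51 = 49·24.6/260.3 + 51 ≈ 55.63 → 56.
Current AQI 56 is in the Moderate range (51–100). The next-lower category tops out at AQI 50, whose upper concentration bound is 356.6 ppb.
Reduction needed = 381.3 − 356.6 = 24.7 ppb.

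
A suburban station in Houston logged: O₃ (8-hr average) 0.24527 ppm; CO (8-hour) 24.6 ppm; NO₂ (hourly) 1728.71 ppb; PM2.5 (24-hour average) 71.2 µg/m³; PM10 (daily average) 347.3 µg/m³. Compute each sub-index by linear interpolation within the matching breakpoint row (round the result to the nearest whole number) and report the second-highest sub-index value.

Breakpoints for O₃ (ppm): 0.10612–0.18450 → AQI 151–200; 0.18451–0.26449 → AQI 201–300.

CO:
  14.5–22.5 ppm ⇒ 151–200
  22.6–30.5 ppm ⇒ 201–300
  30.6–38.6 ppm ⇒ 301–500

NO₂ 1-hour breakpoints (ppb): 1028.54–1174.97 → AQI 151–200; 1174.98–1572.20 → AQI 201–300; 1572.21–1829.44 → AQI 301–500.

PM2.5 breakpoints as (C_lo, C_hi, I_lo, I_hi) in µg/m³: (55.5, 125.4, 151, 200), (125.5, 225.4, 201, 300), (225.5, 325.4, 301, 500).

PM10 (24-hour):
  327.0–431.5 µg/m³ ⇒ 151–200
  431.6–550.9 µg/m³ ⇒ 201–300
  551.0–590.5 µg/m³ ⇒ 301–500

O₃ 0.24527: bracket 0.18451–0.26449 → index 201–300; slope 99/0.07998, offset 0.06076.
AQI = 201 + 99/0.07998·0.06076 ≈ 276.21 ⇒ 276.
CO: 24.6 ∈ [22.6, 30.5] ↔ index [201, 300].
201 + (24.6−22.6)·(300−201)/(30.5−22.6) = 201 + 2.0·99/7.9 ≈ 226.06, so AQI = 226.
NO₂ 1728.71: bracket 1572.21–1829.44 → index 301–500; slope 199/257.23, offset 156.50.
AQI = 301 + 199/257.23·156.50 ≈ 422.07 ⇒ 422.
PM2.5: row 55.5–125.4 (AQI 151–200). (200−151)·(71.2−55.5)/(125.4−55.5) + 151 = 49·15.7/69.9 + 151 ≈ 162.01 → 162.
PM10: 347.3 lies in 327.0–431.5, so I_lo=151, I_hi=200, C_lo=327.0, C_hi=431.5.
(200−151)/(431.5−327.0) × (347.3−327.0) + 151 = 49/104.5 × 20.3 + 151 ≈ 160.52 → 161.
Sub-indices: O₃→276, CO→226, NO₂→422, PM2.5→162, PM10→161. Ranked high→low: 422, 276, 226, 162, 161. Second-highest sub-index = 276.

276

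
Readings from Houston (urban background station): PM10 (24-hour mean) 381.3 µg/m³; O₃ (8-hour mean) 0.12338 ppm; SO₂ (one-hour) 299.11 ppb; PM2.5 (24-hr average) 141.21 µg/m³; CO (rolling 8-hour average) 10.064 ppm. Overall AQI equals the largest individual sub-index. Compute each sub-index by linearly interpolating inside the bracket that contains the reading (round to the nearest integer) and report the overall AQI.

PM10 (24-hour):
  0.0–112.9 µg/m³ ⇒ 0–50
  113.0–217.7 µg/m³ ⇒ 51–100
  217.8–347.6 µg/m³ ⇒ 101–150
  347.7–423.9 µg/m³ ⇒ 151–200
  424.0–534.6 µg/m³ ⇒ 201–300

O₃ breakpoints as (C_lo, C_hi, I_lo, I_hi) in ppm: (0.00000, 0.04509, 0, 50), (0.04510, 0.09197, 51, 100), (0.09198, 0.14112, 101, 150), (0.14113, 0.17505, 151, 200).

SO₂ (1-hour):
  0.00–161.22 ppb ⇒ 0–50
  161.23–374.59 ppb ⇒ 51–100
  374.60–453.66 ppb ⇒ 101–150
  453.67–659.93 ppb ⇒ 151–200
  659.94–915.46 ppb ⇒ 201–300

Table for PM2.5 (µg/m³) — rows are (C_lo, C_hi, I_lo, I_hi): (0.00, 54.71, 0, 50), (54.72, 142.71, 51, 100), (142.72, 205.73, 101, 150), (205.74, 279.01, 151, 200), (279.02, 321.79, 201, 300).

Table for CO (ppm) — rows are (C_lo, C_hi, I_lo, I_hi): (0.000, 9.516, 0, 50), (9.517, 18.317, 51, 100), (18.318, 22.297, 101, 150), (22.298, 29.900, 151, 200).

PM10: 381.3 ∈ [347.7, 423.9] ↔ index [151, 200].
151 + (381.3−347.7)·(200−151)/(423.9−347.7) = 151 + 33.6·49/76.2 ≈ 172.61, so AQI = 173.
O₃ 0.12338: bracket 0.09198–0.14112 → index 101–150; slope 49/0.04914, offset 0.03140.
AQI = 101 + 49/0.04914·0.03140 ≈ 132.31 ⇒ 132.
SO₂: 299.11 ∈ [161.23, 374.59] ↔ index [51, 100].
51 + (299.11−161.23)·(100−51)/(374.59−161.23) = 51 + 137.88·49/213.36 ≈ 82.67, so AQI = 83.
PM2.5 141.21: bracket 54.72–142.71 → index 51–100; slope 49/87.99, offset 86.49.
AQI = 51 + 49/87.99·86.49 ≈ 99.16 ⇒ 99.
CO: row 9.517–18.317 (AQI 51–100). (100−51)·(10.064−9.517)/(18.317−9.517) + 51 = 49·0.547/8.800 + 51 ≈ 54.05 → 54.
Sub-indices: PM10→173, O₃→132, SO₂→83, PM2.5→99, CO→54. Overall AQI = max = 173; dominant pollutant is PM10.
AQI 173: Unhealthy.

173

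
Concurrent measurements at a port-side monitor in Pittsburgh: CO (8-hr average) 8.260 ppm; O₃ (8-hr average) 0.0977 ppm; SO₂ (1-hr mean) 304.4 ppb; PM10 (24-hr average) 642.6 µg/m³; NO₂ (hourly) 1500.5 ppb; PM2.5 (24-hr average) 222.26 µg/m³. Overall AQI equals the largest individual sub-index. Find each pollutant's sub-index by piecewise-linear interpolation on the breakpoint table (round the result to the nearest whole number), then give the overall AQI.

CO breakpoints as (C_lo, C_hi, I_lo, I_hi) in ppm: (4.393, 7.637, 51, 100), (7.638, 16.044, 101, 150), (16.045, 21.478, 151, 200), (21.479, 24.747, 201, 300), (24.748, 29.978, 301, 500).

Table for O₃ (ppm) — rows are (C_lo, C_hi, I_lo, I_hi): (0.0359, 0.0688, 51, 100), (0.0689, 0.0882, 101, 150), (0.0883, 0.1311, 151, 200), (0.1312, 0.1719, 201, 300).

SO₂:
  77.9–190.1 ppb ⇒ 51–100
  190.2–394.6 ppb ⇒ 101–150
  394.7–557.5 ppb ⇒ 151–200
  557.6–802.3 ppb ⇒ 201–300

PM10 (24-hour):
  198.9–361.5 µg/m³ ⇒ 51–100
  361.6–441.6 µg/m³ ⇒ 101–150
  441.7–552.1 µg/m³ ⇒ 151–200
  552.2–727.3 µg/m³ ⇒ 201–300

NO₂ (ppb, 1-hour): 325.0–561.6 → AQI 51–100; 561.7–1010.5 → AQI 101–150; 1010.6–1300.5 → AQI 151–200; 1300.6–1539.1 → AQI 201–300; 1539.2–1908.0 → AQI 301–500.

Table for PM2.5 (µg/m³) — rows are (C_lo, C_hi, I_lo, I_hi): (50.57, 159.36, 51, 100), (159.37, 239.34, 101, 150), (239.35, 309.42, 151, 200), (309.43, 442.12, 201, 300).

CO: 8.260 ∈ [7.638, 16.044] ↔ index [101, 150].
101 + (8.260−7.638)·(150−101)/(16.044−7.638) = 101 + 0.622·49/8.406 ≈ 104.63, so AQI = 105.
O₃: 0.0977 ∈ [0.0883, 0.1311] ↔ index [151, 200].
151 + (0.0977−0.0883)·(200−151)/(0.1311−0.0883) = 151 + 0.0094·49/0.0428 ≈ 161.76, so AQI = 162.
SO₂: 304.4 lies in 190.2–394.6, so I_lo=101, I_hi=150, C_lo=190.2, C_hi=394.6.
(150−101)/(394.6−190.2) × (304.4−190.2) + 101 = 49/204.4 × 114.2 + 101 ≈ 128.38 → 128.
PM10: 642.6 lies in 552.2–727.3, so I_lo=201, I_hi=300, C_lo=552.2, C_hi=727.3.
(300−201)/(727.3−552.2) × (642.6−552.2) + 201 = 99/175.1 × 90.4 + 201 ≈ 252.11 → 252.
NO₂ 1500.5: bracket 1300.6–1539.1 → index 201–300; slope 99/238.5, offset 199.9.
AQI = 201 + 99/238.5·199.9 ≈ 283.98 ⇒ 284.
PM2.5: 222.26 lies in 159.37–239.34, so I_lo=101, I_hi=150, C_lo=159.37, C_hi=239.34.
(150−101)/(239.34−159.37) × (222.26−159.37) + 101 = 49/79.97 × 62.89 + 101 ≈ 139.53 → 140.
Sub-indices: CO→105, O₃→162, SO₂→128, PM10→252, NO₂→284, PM2.5→140. Overall AQI = max = 284; dominant pollutant is NO₂.
AQI 284: Very Unhealthy.

284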